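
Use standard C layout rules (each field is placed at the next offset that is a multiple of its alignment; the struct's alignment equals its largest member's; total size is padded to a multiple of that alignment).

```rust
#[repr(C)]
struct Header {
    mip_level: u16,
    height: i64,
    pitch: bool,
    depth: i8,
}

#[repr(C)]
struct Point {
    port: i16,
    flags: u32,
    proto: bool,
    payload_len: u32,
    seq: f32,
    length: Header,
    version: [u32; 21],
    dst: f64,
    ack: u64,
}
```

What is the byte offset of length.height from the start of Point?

32

Header: mip_level at 0 (size 2, align 2) → ends 2; pad 6 to align 8 for height; height at 8 (size 8, align 8) → ends 16; pitch at 16 (size 1, align 1) → ends 17; depth at 17 (size 1, align 1) → ends 18; tail pad 6 to reach multiple of 8; total 24 bytes, alignment 8
port at 0 (size 2, align 2) → ends 2
pad 2 to align 4 for flags
flags at 4 (size 4, align 4) → ends 8
proto at 8 (size 1, align 1) → ends 9
pad 3 to align 4 for payload_len
payload_len at 12 (size 4, align 4) → ends 16
seq at 16 (size 4, align 4) → ends 20
pad 4 to align 8 for length
length at 24 (size 24, align 8) → ends 48
within Header: height at 8
24 + 8 = 32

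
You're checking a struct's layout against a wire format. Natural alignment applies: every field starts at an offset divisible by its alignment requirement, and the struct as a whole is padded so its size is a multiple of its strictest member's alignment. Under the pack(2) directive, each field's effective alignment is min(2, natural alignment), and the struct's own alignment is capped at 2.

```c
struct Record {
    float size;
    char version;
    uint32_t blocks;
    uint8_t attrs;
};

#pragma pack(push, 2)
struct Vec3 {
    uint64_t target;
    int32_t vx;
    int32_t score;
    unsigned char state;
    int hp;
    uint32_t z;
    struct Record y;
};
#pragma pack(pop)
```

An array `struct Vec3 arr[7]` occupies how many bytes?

Record: size at 0 (size 4, align 4) → ends 4; version at 4 (size 1, align 1) → ends 5; pad 3 to align 4 for blocks; blocks at 8 (size 4, align 4) → ends 12; attrs at 12 (size 1, align 1) → ends 13; tail pad 3 to reach multiple of 4; total 16 bytes, alignment 4
target at 0 (size 8, align 2) → ends 8
vx at 8 (size 4, align 2) → ends 12
score at 12 (size 4, align 2) → ends 16
state at 16 (size 1, align 1) → ends 17
pad 1 to align 2 for hp
hp at 18 (size 4, align 2) → ends 22
z at 22 (size 4, align 2) → ends 26
y at 26 (size 16, align 2) → ends 42
total 42 bytes, alignment 2
array of 7: 7 × 42 = 294

294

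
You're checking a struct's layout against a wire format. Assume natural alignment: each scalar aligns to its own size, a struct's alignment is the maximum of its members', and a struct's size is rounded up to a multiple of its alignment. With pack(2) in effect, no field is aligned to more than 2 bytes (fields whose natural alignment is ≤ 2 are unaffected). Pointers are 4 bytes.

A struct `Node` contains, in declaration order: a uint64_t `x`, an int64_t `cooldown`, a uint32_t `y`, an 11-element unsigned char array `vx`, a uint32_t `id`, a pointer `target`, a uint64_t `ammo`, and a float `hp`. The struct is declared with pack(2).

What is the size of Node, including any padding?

x at 0 (size 8, align 2) → ends 8
cooldown at 8 (size 8, align 2) → ends 16
y at 16 (size 4, align 2) → ends 20
vx at 20 (size 11, align 1) → ends 31
pad 1 to align 2 for id
id at 32 (size 4, align 2) → ends 36
target at 36 (size 4, align 2) → ends 40
ammo at 40 (size 8, align 2) → ends 48
hp at 48 (size 4, align 2) → ends 52
total 52 bytes, alignment 2

52 bytes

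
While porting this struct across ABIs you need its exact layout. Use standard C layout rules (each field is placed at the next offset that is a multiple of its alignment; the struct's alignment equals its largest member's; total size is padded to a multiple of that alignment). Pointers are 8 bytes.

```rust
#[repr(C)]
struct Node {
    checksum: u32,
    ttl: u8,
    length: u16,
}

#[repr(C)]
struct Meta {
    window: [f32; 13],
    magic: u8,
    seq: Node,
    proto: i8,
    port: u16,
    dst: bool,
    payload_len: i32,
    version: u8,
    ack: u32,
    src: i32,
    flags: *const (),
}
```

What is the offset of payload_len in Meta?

Node: 0..4  checksum  (4B, 4-aligned); 4..5  ttl  (1B, 1-aligned); 5..6  -- padding (1B); 6..8  length  (2B, 2-aligned); sizeof = 8, alignof = 4
0..52  window  (52B, 4-aligned)
52..53  magic  (1B, 1-aligned)
53..56  -- padding (3B)
56..64  seq  (8B, 4-aligned)
64..65  proto  (1B, 1-aligned)
65..66  -- padding (1B)
66..68  port  (2B, 2-aligned)
68..69  dst  (1B, 1-aligned)
69..72  -- padding (3B)
72..76  payload_len  (4B, 4-aligned)

72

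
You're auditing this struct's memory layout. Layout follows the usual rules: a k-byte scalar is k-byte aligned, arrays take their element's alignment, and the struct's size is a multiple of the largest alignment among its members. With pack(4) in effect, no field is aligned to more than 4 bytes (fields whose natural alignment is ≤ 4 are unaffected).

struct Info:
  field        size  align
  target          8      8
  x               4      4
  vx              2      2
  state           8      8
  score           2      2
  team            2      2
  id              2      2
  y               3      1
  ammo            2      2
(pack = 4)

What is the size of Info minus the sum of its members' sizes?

0..8  target  (8B, 4-aligned)
8..12  x  (4B, 4-aligned)
12..14  vx  (2B, 2-aligned)
14..16  -- padding (2B)
16..24  state  (8B, 4-aligned)
24..26  score  (2B, 2-aligned)
26..28  team  (2B, 2-aligned)
28..30  id  (2B, 2-aligned)
30..33  y  (3B, 1-aligned)
33..34  -- padding (1B)
34..36  ammo  (2B, 2-aligned)
sizeof = 36, alignof = 4
data bytes 33, size 36 → padding 3

3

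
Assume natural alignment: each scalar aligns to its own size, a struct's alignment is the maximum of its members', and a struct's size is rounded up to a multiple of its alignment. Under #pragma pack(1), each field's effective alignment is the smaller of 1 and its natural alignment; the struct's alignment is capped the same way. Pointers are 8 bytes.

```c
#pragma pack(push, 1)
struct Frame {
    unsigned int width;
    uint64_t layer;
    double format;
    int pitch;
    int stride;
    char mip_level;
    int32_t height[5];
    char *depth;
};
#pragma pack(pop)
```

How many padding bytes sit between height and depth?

0

@0: width [4B, align 1] → 4
@4: layer [8B, align 1] → 12
@12: format [8B, align 1] → 20
@20: pitch [4B, align 1] → 24
@24: stride [4B, align 1] → 28
@28: mip_level [1B, align 1] → 29
@29: height [20B, align 1] → 49
@49: depth [8B, align 1] → 57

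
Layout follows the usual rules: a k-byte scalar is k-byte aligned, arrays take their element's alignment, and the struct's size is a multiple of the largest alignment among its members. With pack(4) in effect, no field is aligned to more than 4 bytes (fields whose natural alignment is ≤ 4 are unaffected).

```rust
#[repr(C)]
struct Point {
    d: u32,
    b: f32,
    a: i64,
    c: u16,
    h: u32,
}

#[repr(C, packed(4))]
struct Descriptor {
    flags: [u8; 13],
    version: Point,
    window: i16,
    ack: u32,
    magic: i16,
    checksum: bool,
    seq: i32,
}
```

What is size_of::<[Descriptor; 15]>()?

840

Point: 0..4  d  (4B, 4-aligned); 4..8  b  (4B, 4-aligned); 8..16  a  (8B, 8-aligned); 16..18  c  (2B, 2-aligned); 18..20  -- padding (2B); 20..24  h  (4B, 4-aligned); sizeof = 24, alignof = 8
0..13  flags  (13B, 1-aligned)
13..16  -- padding (3B)
16..40  version  (24B, 4-aligned)
40..42  window  (2B, 2-aligned)
42..44  -- padding (2B)
44..48  ack  (4B, 4-aligned)
48..50  magic  (2B, 2-aligned)
50..51  checksum  (1B, 1-aligned)
51..52  -- padding (1B)
52..56  seq  (4B, 4-aligned)
sizeof = 56, alignof = 4
array of 15: 15 × 56 = 840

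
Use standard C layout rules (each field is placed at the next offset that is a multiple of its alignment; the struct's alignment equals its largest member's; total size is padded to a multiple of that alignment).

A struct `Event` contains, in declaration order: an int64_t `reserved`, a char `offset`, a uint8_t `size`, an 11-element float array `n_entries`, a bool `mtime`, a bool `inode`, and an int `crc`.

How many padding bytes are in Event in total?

reserved at 0 (size 8, align 8) → ends 8
offset at 8 (size 1, align 1) → ends 9
size at 9 (size 1, align 1) → ends 10
pad 2 to align 4 for n_entries
n_entries at 12 (size 44, align 4) → ends 56
mtime at 56 (size 1, align 1) → ends 57
inode at 57 (size 1, align 1) → ends 58
pad 2 to align 4 for crc
crc at 60 (size 4, align 4) → ends 64
total 64 bytes, alignment 8
data bytes 60, size 64 → padding 4

4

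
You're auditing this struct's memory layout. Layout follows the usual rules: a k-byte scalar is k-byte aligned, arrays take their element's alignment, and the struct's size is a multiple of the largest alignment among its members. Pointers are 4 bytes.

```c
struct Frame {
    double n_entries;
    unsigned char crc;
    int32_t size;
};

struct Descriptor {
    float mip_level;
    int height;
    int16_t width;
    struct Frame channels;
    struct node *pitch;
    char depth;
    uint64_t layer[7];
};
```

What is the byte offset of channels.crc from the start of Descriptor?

24

Frame: 0..8  n_entries  (8B, 8-aligned); 8..9  crc  (1B, 1-aligned); 9..12  -- padding (3B); 12..16  size  (4B, 4-aligned); sizeof = 16, alignof = 8
0..4  mip_level  (4B, 4-aligned)
4..8  height  (4B, 4-aligned)
8..10  width  (2B, 2-aligned)
10..16  -- padding (6B)
16..32  channels  (16B, 8-aligned)
within Frame: crc at 8
16 + 8 = 24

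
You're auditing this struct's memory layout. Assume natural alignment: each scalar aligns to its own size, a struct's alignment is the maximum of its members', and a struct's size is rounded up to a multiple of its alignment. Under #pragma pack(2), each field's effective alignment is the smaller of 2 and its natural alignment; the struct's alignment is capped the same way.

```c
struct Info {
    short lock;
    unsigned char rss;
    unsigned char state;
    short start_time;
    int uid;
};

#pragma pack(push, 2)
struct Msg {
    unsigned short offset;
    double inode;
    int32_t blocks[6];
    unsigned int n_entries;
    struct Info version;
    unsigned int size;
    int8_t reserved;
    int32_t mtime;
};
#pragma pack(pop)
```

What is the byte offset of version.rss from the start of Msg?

40

Info: 0..2  lock  (2B, 2-aligned); 2..3  rss  (1B, 1-aligned); 3..4  state  (1B, 1-aligned); 4..6  start_time  (2B, 2-aligned); 6..8  -- padding (2B); 8..12  uid  (4B, 4-aligned); sizeof = 12, alignof = 4
0..2  offset  (2B, 2-aligned)
2..10  inode  (8B, 2-aligned)
10..34  blocks  (24B, 2-aligned)
34..38  n_entries  (4B, 2-aligned)
38..50  version  (12B, 2-aligned)
within Info: rss at 2
38 + 2 = 40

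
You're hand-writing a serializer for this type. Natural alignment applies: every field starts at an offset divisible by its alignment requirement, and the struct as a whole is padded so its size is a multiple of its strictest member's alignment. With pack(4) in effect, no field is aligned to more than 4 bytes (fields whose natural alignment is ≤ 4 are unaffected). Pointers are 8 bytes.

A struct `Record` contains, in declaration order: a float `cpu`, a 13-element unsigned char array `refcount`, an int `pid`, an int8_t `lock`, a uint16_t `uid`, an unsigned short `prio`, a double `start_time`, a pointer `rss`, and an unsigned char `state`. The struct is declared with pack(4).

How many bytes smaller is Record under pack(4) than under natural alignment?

4

natural layout:
  @0: cpu [4B, align 4] → 4
  @4: refcount [13B, align 1] → 17
  +3 pad (align 4)
  @20: pid [4B, align 4] → 24
  @24: lock [1B, align 1] → 25
  +1 pad (align 2)
  @26: uid [2B, align 2] → 28
  @28: prio [2B, align 2] → 30
  +2 pad (align 8)
  @32: start_time [8B, align 8] → 40
  @40: rss [8B, align 8] → 48
  @48: state [1B, align 1] → 49
  +7 tail pad (align 8)
  size 56, align 8
packed(4) layout:
  @0: cpu [4B, align 4] → 4
  @4: refcount [13B, align 1] → 17
  +3 pad (align 4)
  @20: pid [4B, align 4] → 24
  @24: lock [1B, align 1] → 25
  +1 pad (align 2)
  @26: uid [2B, align 2] → 28
  @28: prio [2B, align 2] → 30
  +2 pad (align 4)
  @32: start_time [8B, align 4] → 40
  @40: rss [8B, align 4] → 48
  @48: state [1B, align 1] → 49
  +3 tail pad (align 4)
  size 52, align 4
56 − 52 = 4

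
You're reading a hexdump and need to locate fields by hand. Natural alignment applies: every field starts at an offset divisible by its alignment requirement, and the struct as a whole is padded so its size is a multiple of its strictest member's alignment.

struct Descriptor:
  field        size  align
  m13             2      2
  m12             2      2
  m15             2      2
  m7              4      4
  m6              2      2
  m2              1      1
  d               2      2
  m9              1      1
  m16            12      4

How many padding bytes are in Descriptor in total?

4

@0: m13 [2B, align 2] → 2
@2: m12 [2B, align 2] → 4
@4: m15 [2B, align 2] → 6
+2 pad (align 4)
@8: m7 [4B, align 4] → 12
@12: m6 [2B, align 2] → 14
@14: m2 [1B, align 1] → 15
+1 pad (align 2)
@16: d [2B, align 2] → 18
@18: m9 [1B, align 1] → 19
+1 pad (align 4)
@20: m16 [12B, align 4] → 32
size 32, align 4
data bytes 28, size 32 → padding 4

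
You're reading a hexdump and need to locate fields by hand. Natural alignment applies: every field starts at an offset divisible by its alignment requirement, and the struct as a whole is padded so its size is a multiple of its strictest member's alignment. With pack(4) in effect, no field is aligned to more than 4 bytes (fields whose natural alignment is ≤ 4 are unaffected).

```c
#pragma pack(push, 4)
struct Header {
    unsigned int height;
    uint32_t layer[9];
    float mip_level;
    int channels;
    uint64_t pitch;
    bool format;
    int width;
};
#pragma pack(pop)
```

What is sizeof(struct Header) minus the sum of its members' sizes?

@0: height [4B, align 4] → 4
@4: layer [36B, align 4] → 40
@40: mip_level [4B, align 4] → 44
@44: channels [4B, align 4] → 48
@48: pitch [8B, align 4] → 56
@56: format [1B, align 1] → 57
+3 pad (align 4)
@60: width [4B, align 4] → 64
size 64, align 4
data bytes 61, size 64 → padding 3

3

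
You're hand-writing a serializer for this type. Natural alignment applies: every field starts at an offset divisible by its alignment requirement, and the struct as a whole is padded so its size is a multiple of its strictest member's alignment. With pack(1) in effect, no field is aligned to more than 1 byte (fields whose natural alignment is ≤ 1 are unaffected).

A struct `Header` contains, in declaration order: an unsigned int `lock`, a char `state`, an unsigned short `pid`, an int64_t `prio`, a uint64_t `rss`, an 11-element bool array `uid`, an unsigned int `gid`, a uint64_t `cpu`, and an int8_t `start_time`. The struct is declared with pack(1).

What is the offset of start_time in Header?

lock at 0 (size 4, align 1) → ends 4
state at 4 (size 1, align 1) → ends 5
pid at 5 (size 2, align 1) → ends 7
prio at 7 (size 8, align 1) → ends 15
rss at 15 (size 8, align 1) → ends 23
uid at 23 (size 11, align 1) → ends 34
gid at 34 (size 4, align 1) → ends 38
cpu at 38 (size 8, align 1) → ends 46
start_time at 46 (size 1, align 1) → ends 47

46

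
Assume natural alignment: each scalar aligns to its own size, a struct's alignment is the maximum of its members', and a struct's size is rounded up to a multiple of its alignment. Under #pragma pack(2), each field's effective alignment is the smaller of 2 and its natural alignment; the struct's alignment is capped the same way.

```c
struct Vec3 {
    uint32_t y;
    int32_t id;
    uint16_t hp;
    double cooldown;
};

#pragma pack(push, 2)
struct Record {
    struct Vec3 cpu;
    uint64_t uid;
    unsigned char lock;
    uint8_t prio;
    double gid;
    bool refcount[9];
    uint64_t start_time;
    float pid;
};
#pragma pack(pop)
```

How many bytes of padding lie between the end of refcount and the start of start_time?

Vec3: 0..4  y  (4B, 4-aligned); 4..8  id  (4B, 4-aligned); 8..10  hp  (2B, 2-aligned); 10..16  -- padding (6B); 16..24  cooldown  (8B, 8-aligned); sizeof = 24, alignof = 8
0..24  cpu  (24B, 2-aligned)
24..32  uid  (8B, 2-aligned)
32..33  lock  (1B, 1-aligned)
33..34  prio  (1B, 1-aligned)
34..42  gid  (8B, 2-aligned)
42..51  refcount  (9B, 1-aligned)
51..52  -- padding (1B)
52..60  start_time  (8B, 2-aligned)

1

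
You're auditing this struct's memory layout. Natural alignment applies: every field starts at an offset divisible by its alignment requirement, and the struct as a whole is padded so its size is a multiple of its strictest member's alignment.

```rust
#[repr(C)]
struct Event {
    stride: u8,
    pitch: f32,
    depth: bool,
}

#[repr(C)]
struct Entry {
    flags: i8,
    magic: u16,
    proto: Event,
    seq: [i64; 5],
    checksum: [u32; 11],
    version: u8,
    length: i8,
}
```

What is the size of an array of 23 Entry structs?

2392

Event: @0: stride [1B, align 1] → 1; +3 pad (align 4); @4: pitch [4B, align 4] → 8; @8: depth [1B, align 1] → 9; +3 tail pad (align 4); size 12, align 4
@0: flags [1B, align 1] → 1
+1 pad (align 2)
@2: magic [2B, align 2] → 4
@4: proto [12B, align 4] → 16
@16: seq [40B, align 8] → 56
@56: checksum [44B, align 4] → 100
@100: version [1B, align 1] → 101
@101: length [1B, align 1] → 102
+2 tail pad (align 8)
size 104, align 8
array of 23: 23 × 104 = 2392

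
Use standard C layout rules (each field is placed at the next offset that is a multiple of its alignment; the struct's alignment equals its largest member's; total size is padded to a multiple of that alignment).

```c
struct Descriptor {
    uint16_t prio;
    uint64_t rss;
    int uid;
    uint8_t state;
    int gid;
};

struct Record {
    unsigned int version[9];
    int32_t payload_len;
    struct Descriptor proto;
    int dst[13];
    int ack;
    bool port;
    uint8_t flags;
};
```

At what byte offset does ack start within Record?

124

Descriptor: prio at 0 (size 2, align 2) → ends 2; pad 6 to align 8 for rss; rss at 8 (size 8, align 8) → ends 16; uid at 16 (size 4, align 4) → ends 20; state at 20 (size 1, align 1) → ends 21; pad 3 to align 4 for gid; gid at 24 (size 4, align 4) → ends 28; tail pad 4 to reach multiple of 8; total 32 bytes, alignment 8
version at 0 (size 36, align 4) → ends 36
payload_len at 36 (size 4, align 4) → ends 40
proto at 40 (size 32, align 8) → ends 72
dst at 72 (size 52, align 4) → ends 124
ack at 124 (size 4, align 4) → ends 128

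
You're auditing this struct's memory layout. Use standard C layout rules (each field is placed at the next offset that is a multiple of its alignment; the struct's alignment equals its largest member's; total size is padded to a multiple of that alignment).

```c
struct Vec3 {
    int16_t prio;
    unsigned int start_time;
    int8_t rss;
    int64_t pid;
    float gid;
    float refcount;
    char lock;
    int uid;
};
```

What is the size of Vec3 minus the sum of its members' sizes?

12

@0: prio [2B, align 2] → 2
+2 pad (align 4)
@4: start_time [4B, align 4] → 8
@8: rss [1B, align 1] → 9
+7 pad (align 8)
@16: pid [8B, align 8] → 24
@24: gid [4B, align 4] → 28
@28: refcount [4B, align 4] → 32
@32: lock [1B, align 1] → 33
+3 pad (align 4)
@36: uid [4B, align 4] → 40
size 40, align 8
data bytes 28, size 40 → padding 12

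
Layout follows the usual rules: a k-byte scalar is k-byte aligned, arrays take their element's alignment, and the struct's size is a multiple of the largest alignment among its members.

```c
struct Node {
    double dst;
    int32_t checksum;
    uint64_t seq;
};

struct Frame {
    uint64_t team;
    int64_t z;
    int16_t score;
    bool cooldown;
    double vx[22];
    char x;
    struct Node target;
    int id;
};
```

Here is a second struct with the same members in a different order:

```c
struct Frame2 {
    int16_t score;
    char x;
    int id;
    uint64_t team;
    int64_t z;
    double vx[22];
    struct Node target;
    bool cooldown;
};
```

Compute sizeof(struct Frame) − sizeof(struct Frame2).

Node: @0: dst [8B, align 8] → 8; @8: checksum [4B, align 4] → 12; +4 pad (align 8); @16: seq [8B, align 8] → 24; size 24, align 8
@0: team [8B, align 8] → 8
@8: z [8B, align 8] → 16
@16: score [2B, align 2] → 18
@18: cooldown [1B, align 1] → 19
+5 pad (align 8)
@24: vx [176B, align 8] → 200
@200: x [1B, align 1] → 201
+7 pad (align 8)
@208: target [24B, align 8] → 232
@232: id [4B, align 4] → 236
+4 tail pad (align 8)
size 240, align 8
— Frame2 —
@0: score [2B, align 2] → 2
@2: x [1B, align 1] → 3
+1 pad (align 4)
@4: id [4B, align 4] → 8
@8: team [8B, align 8] → 16
@16: z [8B, align 8] → 24
@24: vx [176B, align 8] → 200
@200: target [24B, align 8] → 224
@224: cooldown [1B, align 1] → 225
+7 tail pad (align 8)
size 232, align 8
240 − 232 = 8

8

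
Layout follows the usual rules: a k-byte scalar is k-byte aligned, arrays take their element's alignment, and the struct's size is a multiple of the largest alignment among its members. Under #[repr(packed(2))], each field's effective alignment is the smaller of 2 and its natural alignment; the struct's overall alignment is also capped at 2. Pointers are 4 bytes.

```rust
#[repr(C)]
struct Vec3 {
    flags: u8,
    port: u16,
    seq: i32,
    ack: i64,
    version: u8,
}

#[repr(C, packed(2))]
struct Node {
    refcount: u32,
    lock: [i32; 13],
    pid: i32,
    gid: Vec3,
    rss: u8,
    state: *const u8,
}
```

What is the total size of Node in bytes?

Vec3: flags at 0 (size 1, align 1) → ends 1; pad 1 to align 2 for port; port at 2 (size 2, align 2) → ends 4; seq at 4 (size 4, align 4) → ends 8; ack at 8 (size 8, align 8) → ends 16; version at 16 (size 1, align 1) → ends 17; tail pad 7 to reach multiple of 8; total 24 bytes, alignment 8
refcount at 0 (size 4, align 2) → ends 4
lock at 4 (size 52, align 2) → ends 56
pid at 56 (size 4, align 2) → ends 60
gid at 60 (size 24, align 2) → ends 84
rss at 84 (size 1, align 1) → ends 85
pad 1 to align 2 for state
state at 86 (size 4, align 2) → ends 90
total 90 bytes, alignment 2

90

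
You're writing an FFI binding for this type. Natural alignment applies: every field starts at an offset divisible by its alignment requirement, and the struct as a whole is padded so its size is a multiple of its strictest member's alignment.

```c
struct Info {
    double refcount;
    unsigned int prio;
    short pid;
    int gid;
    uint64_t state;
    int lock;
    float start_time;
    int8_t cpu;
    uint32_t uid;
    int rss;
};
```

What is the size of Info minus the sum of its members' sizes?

13

@0: refcount [8B, align 8] → 8
@8: prio [4B, align 4] → 12
@12: pid [2B, align 2] → 14
+2 pad (align 4)
@16: gid [4B, align 4] → 20
+4 pad (align 8)
@24: state [8B, align 8] → 32
@32: lock [4B, align 4] → 36
@36: start_time [4B, align 4] → 40
@40: cpu [1B, align 1] → 41
+3 pad (align 4)
@44: uid [4B, align 4] → 48
@48: rss [4B, align 4] → 52
+4 tail pad (align 8)
size 56, align 8
data bytes 43, size 56 → padding 13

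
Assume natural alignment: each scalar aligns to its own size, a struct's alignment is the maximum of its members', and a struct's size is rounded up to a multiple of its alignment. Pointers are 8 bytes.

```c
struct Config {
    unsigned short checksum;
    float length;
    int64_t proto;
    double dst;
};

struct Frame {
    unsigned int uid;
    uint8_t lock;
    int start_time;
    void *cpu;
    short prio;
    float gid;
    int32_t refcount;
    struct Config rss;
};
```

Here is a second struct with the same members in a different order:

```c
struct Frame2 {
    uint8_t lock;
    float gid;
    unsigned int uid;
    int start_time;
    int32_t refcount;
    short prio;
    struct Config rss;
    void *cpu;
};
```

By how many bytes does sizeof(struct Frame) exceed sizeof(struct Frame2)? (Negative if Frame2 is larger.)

8

Config: 0..2  checksum  (2B, 2-aligned); 2..4  -- padding (2B); 4..8  length  (4B, 4-aligned); 8..16  proto  (8B, 8-aligned); 16..24  dst  (8B, 8-aligned); sizeof = 24, alignof = 8
0..4  uid  (4B, 4-aligned)
4..5  lock  (1B, 1-aligned)
5..8  -- padding (3B)
8..12  start_time  (4B, 4-aligned)
12..16  -- padding (4B)
16..24  cpu  (8B, 8-aligned)
24..26  prio  (2B, 2-aligned)
26..28  -- padding (2B)
28..32  gid  (4B, 4-aligned)
32..36  refcount  (4B, 4-aligned)
36..40  -- padding (4B)
40..64  rss  (24B, 8-aligned)
sizeof = 64, alignof = 8
— Frame2 —
0..1  lock  (1B, 1-aligned)
1..4  -- padding (3B)
4..8  gid  (4B, 4-aligned)
8..12  uid  (4B, 4-aligned)
12..16  start_time  (4B, 4-aligned)
16..20  refcount  (4B, 4-aligned)
20..22  prio  (2B, 2-aligned)
22..24  -- padding (2B)
24..48  rss  (24B, 8-aligned)
48..56  cpu  (8B, 8-aligned)
sizeof = 56, alignof = 8
64 − 56 = 8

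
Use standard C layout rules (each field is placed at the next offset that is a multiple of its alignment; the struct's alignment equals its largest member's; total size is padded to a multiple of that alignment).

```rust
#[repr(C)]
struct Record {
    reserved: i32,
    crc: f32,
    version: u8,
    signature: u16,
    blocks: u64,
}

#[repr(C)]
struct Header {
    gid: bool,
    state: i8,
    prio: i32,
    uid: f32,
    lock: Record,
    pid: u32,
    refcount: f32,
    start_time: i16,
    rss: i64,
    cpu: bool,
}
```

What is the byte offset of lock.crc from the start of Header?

20

Record: @0: reserved [4B, align 4] → 4; @4: crc [4B, align 4] → 8; @8: version [1B, align 1] → 9; +1 pad (align 2); @10: signature [2B, align 2] → 12; +4 pad (align 8); @16: blocks [8B, align 8] → 24; size 24, align 8
@0: gid [1B, align 1] → 1
@1: state [1B, align 1] → 2
+2 pad (align 4)
@4: prio [4B, align 4] → 8
@8: uid [4B, align 4] → 12
+4 pad (align 8)
@16: lock [24B, align 8] → 40
within Record: crc at 4
16 + 4 = 20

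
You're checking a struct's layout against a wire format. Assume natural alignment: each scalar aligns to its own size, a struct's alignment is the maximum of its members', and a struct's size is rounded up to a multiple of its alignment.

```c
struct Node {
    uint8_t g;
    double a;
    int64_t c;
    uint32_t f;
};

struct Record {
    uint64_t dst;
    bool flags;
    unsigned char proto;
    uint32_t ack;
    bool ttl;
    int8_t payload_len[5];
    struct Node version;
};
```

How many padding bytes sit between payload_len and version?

2

Node: g at 0 (size 1, align 1) → ends 1; pad 7 to align 8 for a; a at 8 (size 8, align 8) → ends 16; c at 16 (size 8, align 8) → ends 24; f at 24 (size 4, align 4) → ends 28; tail pad 4 to reach multiple of 8; total 32 bytes, alignment 8
dst at 0 (size 8, align 8) → ends 8
flags at 8 (size 1, align 1) → ends 9
proto at 9 (size 1, align 1) → ends 10
pad 2 to align 4 for ack
ack at 12 (size 4, align 4) → ends 16
ttl at 16 (size 1, align 1) → ends 17
payload_len at 17 (size 5, align 1) → ends 22
pad 2 to align 8 for version
version at 24 (size 32, align 8) → ends 56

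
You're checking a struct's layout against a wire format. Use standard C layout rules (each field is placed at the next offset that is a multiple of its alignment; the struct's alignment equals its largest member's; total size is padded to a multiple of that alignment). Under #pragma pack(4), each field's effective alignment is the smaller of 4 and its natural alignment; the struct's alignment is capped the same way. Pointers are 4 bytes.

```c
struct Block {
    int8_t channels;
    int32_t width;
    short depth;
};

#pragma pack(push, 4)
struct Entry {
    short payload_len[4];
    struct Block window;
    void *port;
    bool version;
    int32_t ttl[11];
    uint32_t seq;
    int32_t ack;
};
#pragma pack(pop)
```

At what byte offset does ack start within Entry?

76

Block: channels at 0 (size 1, align 1) → ends 1; pad 3 to align 4 for width; width at 4 (size 4, align 4) → ends 8; depth at 8 (size 2, align 2) → ends 10; tail pad 2 to reach multiple of 4; total 12 bytes, alignment 4
payload_len at 0 (size 8, align 2) → ends 8
window at 8 (size 12, align 4) → ends 20
port at 20 (size 4, align 4) → ends 24
version at 24 (size 1, align 1) → ends 25
pad 3 to align 4 for ttl
ttl at 28 (size 44, align 4) → ends 72
seq at 72 (size 4, align 4) → ends 76
ack at 76 (size 4, align 4) → ends 80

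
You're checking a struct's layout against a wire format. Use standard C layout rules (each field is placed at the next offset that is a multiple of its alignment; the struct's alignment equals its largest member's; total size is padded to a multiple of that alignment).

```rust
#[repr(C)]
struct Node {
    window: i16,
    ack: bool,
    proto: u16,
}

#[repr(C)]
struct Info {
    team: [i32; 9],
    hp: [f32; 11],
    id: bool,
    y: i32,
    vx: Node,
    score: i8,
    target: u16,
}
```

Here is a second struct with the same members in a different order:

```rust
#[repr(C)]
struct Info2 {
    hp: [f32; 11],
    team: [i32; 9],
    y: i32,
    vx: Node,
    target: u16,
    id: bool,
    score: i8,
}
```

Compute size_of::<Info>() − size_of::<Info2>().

4

Node: window at 0 (size 2, align 2) → ends 2; ack at 2 (size 1, align 1) → ends 3; pad 1 to align 2 for proto; proto at 4 (size 2, align 2) → ends 6; total 6 bytes, alignment 2
team at 0 (size 36, align 4) → ends 36
hp at 36 (size 44, align 4) → ends 80
id at 80 (size 1, align 1) → ends 81
pad 3 to align 4 for y
y at 84 (size 4, align 4) → ends 88
vx at 88 (size 6, align 2) → ends 94
score at 94 (size 1, align 1) → ends 95
pad 1 to align 2 for target
target at 96 (size 2, align 2) → ends 98
tail pad 2 to reach multiple of 4
total 100 bytes, alignment 4
— Info2 —
hp at 0 (size 44, align 4) → ends 44
team at 44 (size 36, align 4) → ends 80
y at 80 (size 4, align 4) → ends 84
vx at 84 (size 6, align 2) → ends 90
target at 90 (size 2, align 2) → ends 92
id at 92 (size 1, align 1) → ends 93
score at 93 (size 1, align 1) → ends 94
tail pad 2 to reach multiple of 4
total 96 bytes, alignment 4
100 − 96 = 4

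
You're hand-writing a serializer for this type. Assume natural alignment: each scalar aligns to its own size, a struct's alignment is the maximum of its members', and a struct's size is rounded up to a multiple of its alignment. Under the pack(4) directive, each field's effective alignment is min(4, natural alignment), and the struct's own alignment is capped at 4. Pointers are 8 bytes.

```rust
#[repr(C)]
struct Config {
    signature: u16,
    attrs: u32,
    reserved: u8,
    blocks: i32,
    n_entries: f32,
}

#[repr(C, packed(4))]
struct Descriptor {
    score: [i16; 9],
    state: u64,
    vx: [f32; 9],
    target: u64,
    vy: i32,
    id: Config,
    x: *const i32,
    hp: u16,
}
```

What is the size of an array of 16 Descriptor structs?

1728

Config: 0..2  signature  (2B, 2-aligned); 2..4  -- padding (2B); 4..8  attrs  (4B, 4-aligned); 8..9  reserved  (1B, 1-aligned); 9..12  -- padding (3B); 12..16  blocks  (4B, 4-aligned); 16..20  n_entries  (4B, 4-aligned); sizeof = 20, alignof = 4
0..18  score  (18B, 2-aligned)
18..20  -- padding (2B)
20..28  state  (8B, 4-aligned)
28..64  vx  (36B, 4-aligned)
64..72  target  (8B, 4-aligned)
72..76  vy  (4B, 4-aligned)
76..96  id  (20B, 4-aligned)
96..104  x  (8B, 4-aligned)
104..106  hp  (2B, 2-aligned)
106..108  -- tail padding (2B)
sizeof = 108, alignof = 4
array of 16: 16 × 108 = 1728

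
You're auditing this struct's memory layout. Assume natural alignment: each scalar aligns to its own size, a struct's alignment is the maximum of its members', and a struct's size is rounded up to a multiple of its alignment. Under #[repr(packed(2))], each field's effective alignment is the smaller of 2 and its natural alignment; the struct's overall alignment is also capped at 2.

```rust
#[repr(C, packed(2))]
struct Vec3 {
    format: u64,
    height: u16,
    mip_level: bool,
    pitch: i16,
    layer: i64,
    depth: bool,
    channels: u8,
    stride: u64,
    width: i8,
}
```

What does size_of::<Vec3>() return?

34 bytes

@0: format [8B, align 2] → 8
@8: height [2B, align 2] → 10
@10: mip_level [1B, align 1] → 11
+1 pad (align 2)
@12: pitch [2B, align 2] → 14
@14: layer [8B, align 2] → 22
@22: depth [1B, align 1] → 23
@23: channels [1B, align 1] → 24
@24: stride [8B, align 2] → 32
@32: width [1B, align 1] → 33
+1 tail pad (align 2)
size 34, align 2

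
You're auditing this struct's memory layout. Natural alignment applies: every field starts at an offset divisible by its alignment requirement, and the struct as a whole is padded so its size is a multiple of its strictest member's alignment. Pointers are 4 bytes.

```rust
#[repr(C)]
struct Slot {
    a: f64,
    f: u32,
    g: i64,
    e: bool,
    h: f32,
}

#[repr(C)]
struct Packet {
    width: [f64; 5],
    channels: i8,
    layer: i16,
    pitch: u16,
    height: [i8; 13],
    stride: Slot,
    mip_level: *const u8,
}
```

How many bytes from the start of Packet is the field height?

46

Slot: @0: a [8B, align 8] → 8; @8: f [4B, align 4] → 12; +4 pad (align 8); @16: g [8B, align 8] → 24; @24: e [1B, align 1] → 25; +3 pad (align 4); @28: h [4B, align 4] → 32; size 32, align 8
@0: width [40B, align 8] → 40
@40: channels [1B, align 1] → 41
+1 pad (align 2)
@42: layer [2B, align 2] → 44
@44: pitch [2B, align 2] → 46
@46: height [13B, align 1] → 59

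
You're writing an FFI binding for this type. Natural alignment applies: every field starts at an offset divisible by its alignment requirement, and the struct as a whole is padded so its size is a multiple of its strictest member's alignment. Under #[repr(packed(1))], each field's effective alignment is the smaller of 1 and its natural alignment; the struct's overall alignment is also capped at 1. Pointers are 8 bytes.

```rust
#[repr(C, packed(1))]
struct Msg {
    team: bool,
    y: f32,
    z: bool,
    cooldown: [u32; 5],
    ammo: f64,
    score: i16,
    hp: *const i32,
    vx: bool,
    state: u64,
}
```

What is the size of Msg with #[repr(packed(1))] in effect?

53

@0: team [1B, align 1] → 1
@1: y [4B, align 1] → 5
@5: z [1B, align 1] → 6
@6: cooldown [20B, align 1] → 26
@26: ammo [8B, align 1] → 34
@34: score [2B, align 1] → 36
@36: hp [8B, align 1] → 44
@44: vx [1B, align 1] → 45
@45: state [8B, align 1] → 53
size 53, align 1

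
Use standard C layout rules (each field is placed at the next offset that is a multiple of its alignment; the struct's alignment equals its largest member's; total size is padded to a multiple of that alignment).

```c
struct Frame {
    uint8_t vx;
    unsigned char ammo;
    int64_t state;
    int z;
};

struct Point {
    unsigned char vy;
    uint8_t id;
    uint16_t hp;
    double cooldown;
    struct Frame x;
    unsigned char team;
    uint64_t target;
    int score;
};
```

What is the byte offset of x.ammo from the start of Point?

17

Frame: 0..1  vx  (1B, 1-aligned); 1..2  ammo  (1B, 1-aligned); 2..8  -- padding (6B); 8..16  state  (8B, 8-aligned); 16..20  z  (4B, 4-aligned); 20..24  -- tail padding (4B); sizeof = 24, alignof = 8
0..1  vy  (1B, 1-aligned)
1..2  id  (1B, 1-aligned)
2..4  hp  (2B, 2-aligned)
4..8  -- padding (4B)
8..16  cooldown  (8B, 8-aligned)
16..40  x  (24B, 8-aligned)
within Frame: ammo at 1
16 + 1 = 17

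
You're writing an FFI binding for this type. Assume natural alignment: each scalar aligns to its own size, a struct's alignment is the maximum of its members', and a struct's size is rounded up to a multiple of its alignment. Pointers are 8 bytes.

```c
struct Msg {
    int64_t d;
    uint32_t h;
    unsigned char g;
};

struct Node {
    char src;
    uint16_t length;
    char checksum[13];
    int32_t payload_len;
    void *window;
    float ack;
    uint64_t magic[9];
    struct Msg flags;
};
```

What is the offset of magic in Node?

40

Msg: 0..8  d  (8B, 8-aligned); 8..12  h  (4B, 4-aligned); 12..13  g  (1B, 1-aligned); 13..16  -- tail padding (3B); sizeof = 16, alignof = 8
0..1  src  (1B, 1-aligned)
1..2  -- padding (1B)
2..4  length  (2B, 2-aligned)
4..17  checksum  (13B, 1-aligned)
17..20  -- padding (3B)
20..24  payload_len  (4B, 4-aligned)
24..32  window  (8B, 8-aligned)
32..36  ack  (4B, 4-aligned)
36..40  -- padding (4B)
40..112  magic  (72B, 8-aligned)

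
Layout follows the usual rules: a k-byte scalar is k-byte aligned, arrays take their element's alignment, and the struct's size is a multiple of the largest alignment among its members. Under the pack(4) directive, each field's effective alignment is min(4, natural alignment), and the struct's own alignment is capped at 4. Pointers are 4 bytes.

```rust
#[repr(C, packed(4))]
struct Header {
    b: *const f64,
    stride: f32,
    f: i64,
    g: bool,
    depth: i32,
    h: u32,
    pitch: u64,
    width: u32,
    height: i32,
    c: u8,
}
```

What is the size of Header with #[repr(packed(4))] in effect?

48

@0: b [4B, align 4] → 4
@4: stride [4B, align 4] → 8
@8: f [8B, align 4] → 16
@16: g [1B, align 1] → 17
+3 pad (align 4)
@20: depth [4B, align 4] → 24
@24: h [4B, align 4] → 28
@28: pitch [8B, align 4] → 36
@36: width [4B, align 4] → 40
@40: height [4B, align 4] → 44
@44: c [1B, align 1] → 45
+3 tail pad (align 4)
size 48, align 4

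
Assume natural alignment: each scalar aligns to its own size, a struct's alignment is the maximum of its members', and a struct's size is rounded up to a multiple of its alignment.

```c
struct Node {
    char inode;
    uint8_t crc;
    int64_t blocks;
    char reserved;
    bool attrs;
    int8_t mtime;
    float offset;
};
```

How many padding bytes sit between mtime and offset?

inode at 0 (size 1, align 1) → ends 1
crc at 1 (size 1, align 1) → ends 2
pad 6 to align 8 for blocks
blocks at 8 (size 8, align 8) → ends 16
reserved at 16 (size 1, align 1) → ends 17
attrs at 17 (size 1, align 1) → ends 18
mtime at 18 (size 1, align 1) → ends 19
pad 1 to align 4 for offset
offset at 20 (size 4, align 4) → ends 24

1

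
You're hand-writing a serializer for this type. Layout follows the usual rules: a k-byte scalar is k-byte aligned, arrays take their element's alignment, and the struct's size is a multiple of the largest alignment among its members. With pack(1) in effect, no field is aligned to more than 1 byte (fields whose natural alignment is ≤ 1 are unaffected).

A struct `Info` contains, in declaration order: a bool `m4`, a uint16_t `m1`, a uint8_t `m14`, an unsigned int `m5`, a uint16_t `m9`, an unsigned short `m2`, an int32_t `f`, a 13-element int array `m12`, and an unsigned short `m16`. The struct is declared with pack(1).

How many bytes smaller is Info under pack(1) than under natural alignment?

6

natural layout:
  @0: m4 [1B, align 1] → 1
  +1 pad (align 2)
  @2: m1 [2B, align 2] → 4
  @4: m14 [1B, align 1] → 5
  +3 pad (align 4)
  @8: m5 [4B, align 4] → 12
  @12: m9 [2B, align 2] → 14
  @14: m2 [2B, align 2] → 16
  @16: f [4B, align 4] → 20
  @20: m12 [52B, align 4] → 72
  @72: m16 [2B, align 2] → 74
  +2 tail pad (align 4)
  size 76, align 4
packed(1) layout:
  @0: m4 [1B, align 1] → 1
  @1: m1 [2B, align 1] → 3
  @3: m14 [1B, align 1] → 4
  @4: m5 [4B, align 1] → 8
  @8: m9 [2B, align 1] → 10
  @10: m2 [2B, align 1] → 12
  @12: f [4B, align 1] → 16
  @16: m12 [52B, align 1] → 68
  @68: m16 [2B, align 1] → 70
  size 70, align 1
76 − 70 = 6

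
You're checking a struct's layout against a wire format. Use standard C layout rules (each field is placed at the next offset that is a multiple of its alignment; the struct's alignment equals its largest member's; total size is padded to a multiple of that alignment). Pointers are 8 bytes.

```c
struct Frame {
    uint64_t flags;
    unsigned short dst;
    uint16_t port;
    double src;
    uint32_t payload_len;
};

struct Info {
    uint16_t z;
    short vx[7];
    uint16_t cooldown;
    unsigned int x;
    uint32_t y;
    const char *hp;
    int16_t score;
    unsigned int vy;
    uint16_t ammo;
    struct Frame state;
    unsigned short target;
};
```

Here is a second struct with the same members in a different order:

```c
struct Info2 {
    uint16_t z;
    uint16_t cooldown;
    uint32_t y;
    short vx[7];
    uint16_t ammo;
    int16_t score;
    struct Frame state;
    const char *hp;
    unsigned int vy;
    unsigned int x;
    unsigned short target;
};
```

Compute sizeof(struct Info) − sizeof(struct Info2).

8

Frame: 0..8  flags  (8B, 8-aligned); 8..10  dst  (2B, 2-aligned); 10..12  port  (2B, 2-aligned); 12..16  -- padding (4B); 16..24  src  (8B, 8-aligned); 24..28  payload_len  (4B, 4-aligned); 28..32  -- tail padding (4B); sizeof = 32, alignof = 8
0..2  z  (2B, 2-aligned)
2..16  vx  (14B, 2-aligned)
16..18  cooldown  (2B, 2-aligned)
18..20  -- padding (2B)
20..24  x  (4B, 4-aligned)
24..28  y  (4B, 4-aligned)
28..32  -- padding (4B)
32..40  hp  (8B, 8-aligned)
40..42  score  (2B, 2-aligned)
42..44  -- padding (2B)
44..48  vy  (4B, 4-aligned)
48..50  ammo  (2B, 2-aligned)
50..56  -- padding (6B)
56..88  state  (32B, 8-aligned)
88..90  target  (2B, 2-aligned)
90..96  -- tail padding (6B)
sizeof = 96, alignof = 8
— Info2 —
0..2  z  (2B, 2-aligned)
2..4  cooldown  (2B, 2-aligned)
4..8  y  (4B, 4-aligned)
8..22  vx  (14B, 2-aligned)
22..24  ammo  (2B, 2-aligned)
24..26  score  (2B, 2-aligned)
26..32  -- padding (6B)
32..64  state  (32B, 8-aligned)
64..72  hp  (8B, 8-aligned)
72..76  vy  (4B, 4-aligned)
76..80  x  (4B, 4-aligned)
80..82  target  (2B, 2-aligned)
82..88  -- tail padding (6B)
sizeof = 88, alignof = 8
96 − 88 = 8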